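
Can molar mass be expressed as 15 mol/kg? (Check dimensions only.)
No

molar mass has SI base units: kg / mol
mol/kg does NOT reduce to kg / mol; a valid unit for molar mass would be e.g. kg/mol.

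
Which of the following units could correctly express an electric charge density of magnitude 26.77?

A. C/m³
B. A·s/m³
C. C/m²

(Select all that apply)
A, B

electric charge density has SI base units: A * s / m^3

Checking each option against A * s / m^3:
  A. C/m³: ✓ matches
  B. A·s/m³: ✓ matches
  C. C/m²: ✗ does not match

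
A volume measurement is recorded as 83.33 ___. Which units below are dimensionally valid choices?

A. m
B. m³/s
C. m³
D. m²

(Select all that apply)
C

volume has SI base units: m^3

Checking each option against m^3:
  A. m: ✗ does not match
  B. m³/s: ✗ does not match
  C. m³: ✓ matches
  D. m²: ✗ does not match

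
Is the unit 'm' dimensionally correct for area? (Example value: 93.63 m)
No

area has SI base units: m^2
m does NOT reduce to m^2; a valid unit for area would be e.g. m².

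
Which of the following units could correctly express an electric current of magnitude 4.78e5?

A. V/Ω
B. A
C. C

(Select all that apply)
A, B

electric current has SI base units: A

Checking each option against A:
  A. V/Ω: ✓ matches
  B. A: ✓ matches
  C. C: ✗ does not match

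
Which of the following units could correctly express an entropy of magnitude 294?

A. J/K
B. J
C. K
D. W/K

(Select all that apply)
A

entropy has SI base units: kg * m^2 / (s^2 * K)

Checking each option against kg * m^2 / (s^2 * K):
  A. J/K: ✓ matches
  B. J: ✗ does not match
  C. K: ✗ does not match
  D. W/K: ✗ does not match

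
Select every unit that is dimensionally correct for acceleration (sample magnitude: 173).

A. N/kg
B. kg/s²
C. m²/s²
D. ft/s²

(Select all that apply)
A, D

acceleration has SI base units: m / s^2

Checking each option against m / s^2:
  A. N/kg: ✓ matches
  B. kg/s²: ✗ does not match
  C. m²/s²: ✗ does not match
  D. ft/s²: ✓ matches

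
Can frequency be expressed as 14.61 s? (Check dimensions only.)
No

frequency has SI base units: 1 / s
s does NOT reduce to 1 / s; a valid unit for frequency would be e.g. Hz.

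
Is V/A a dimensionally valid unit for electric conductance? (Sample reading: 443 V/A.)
No

electric conductance has SI base units: A^2 * s^3 / (kg * m^2)
V/A does NOT reduce to A^2 * s^3 / (kg * m^2); a valid unit for electric conductance would be e.g. S.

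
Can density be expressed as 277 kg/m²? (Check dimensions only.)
No

density has SI base units: kg / m^3
kg/m² does NOT reduce to kg / m^3; a valid unit for density would be e.g. kg/m³.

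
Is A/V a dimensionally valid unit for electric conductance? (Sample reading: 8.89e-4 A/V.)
Yes

electric conductance has SI base units: A^2 * s^3 / (kg * m^2)
A/V reduces to the same SI base units, so it is a valid unit for electric conductance.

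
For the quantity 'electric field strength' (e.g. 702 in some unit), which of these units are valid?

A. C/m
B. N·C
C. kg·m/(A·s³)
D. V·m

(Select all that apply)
C

electric field strength has SI base units: kg * m / (A * s^3)

Checking each option against kg * m / (A * s^3):
  A. C/m: ✗ does not match
  B. N·C: ✗ does not match
  C. kg·m/(A·s³): ✓ matches
  D. V·m: ✗ does not match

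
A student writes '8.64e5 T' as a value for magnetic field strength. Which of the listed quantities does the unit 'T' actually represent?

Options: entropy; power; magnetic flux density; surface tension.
magnetic flux density

magnetic field strength should have units dimensionally equivalent to A / m (e.g. A/m).
The given unit 'T' reduces to kg / (A * s^2). Of the listed options, that is the dimensionality of magnetic flux density.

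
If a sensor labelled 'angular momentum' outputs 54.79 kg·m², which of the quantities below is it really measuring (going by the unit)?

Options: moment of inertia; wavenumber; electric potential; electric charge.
moment of inertia

angular momentum should have units dimensionally equivalent to kg * m^2 / s (e.g. kg·m²/s).
The given unit 'kg·m²' reduces to kg * m^2. Of the listed options, that is the dimensionality of moment of inertia.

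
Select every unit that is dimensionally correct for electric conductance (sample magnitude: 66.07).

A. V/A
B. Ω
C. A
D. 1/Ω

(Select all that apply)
D

electric conductance has SI base units: A^2 * s^3 / (kg * m^2)

Checking each option against A^2 * s^3 / (kg * m^2):
  A. V/A: ✗ does not match
  B. Ω: ✗ does not match
  C. A: ✗ does not match
  D. 1/Ω: ✓ matches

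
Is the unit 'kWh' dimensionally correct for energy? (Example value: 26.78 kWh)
Yes

energy has SI base units: kg * m^2 / s^2
kWh reduces to the same SI base units, so it is a valid unit for energy.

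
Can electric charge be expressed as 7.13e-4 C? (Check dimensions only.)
Yes

electric charge has SI base units: A * s
C reduces to the same SI base units, so it is a valid unit for electric charge.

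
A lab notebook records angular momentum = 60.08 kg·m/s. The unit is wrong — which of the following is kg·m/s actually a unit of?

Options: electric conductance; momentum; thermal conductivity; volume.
momentum

angular momentum should have units dimensionally equivalent to kg * m^2 / s (e.g. kg·m²/s).
The given unit 'kg·m/s' reduces to kg * m / s. Of the listed options, that is the dimensionality of momentum.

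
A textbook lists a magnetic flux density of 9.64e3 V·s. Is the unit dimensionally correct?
No

magnetic flux density has SI base units: kg / (A * s^2)
V·s does NOT reduce to kg / (A * s^2); a valid unit for magnetic flux density would be e.g. T.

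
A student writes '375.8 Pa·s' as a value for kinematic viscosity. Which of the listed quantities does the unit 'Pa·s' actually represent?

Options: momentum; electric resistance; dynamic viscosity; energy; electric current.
dynamic viscosity

kinematic viscosity should have units dimensionally equivalent to m^2 / s (e.g. m²/s).
The given unit 'Pa·s' reduces to kg / (m * s). Of the listed options, that is the dimensionality of dynamic viscosity.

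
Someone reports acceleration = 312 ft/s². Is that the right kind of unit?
Yes

acceleration has SI base units: m / s^2
ft/s² reduces to the same SI base units, so it is a valid unit for acceleration.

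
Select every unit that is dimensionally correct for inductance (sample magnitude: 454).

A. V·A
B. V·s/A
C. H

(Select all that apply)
B, C

inductance has SI base units: kg * m^2 / (A^2 * s^2)

Checking each option against kg * m^2 / (A^2 * s^2):
  A. V·A: ✗ does not match
  B. V·s/A: ✓ matches
  C. H: ✓ matches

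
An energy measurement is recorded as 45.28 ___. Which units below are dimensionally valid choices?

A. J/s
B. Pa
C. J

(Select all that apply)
C

energy has SI base units: kg * m^2 / s^2

Checking each option against kg * m^2 / s^2:
  A. J/s: ✗ does not match
  B. Pa: ✗ does not match
  C. J: ✓ matches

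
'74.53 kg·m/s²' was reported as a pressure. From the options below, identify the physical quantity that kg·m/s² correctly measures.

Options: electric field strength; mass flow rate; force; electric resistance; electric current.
force

pressure should have units dimensionally equivalent to kg / (m * s^2) (e.g. Pa).
The given unit 'kg·m/s²' reduces to kg * m / s^2. Of the listed options, that is the dimensionality of force.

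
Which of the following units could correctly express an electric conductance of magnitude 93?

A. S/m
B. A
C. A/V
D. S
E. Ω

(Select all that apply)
C, D

electric conductance has SI base units: A^2 * s^3 / (kg * m^2)

Checking each option against A^2 * s^3 / (kg * m^2):
  A. S/m: ✗ does not match
  B. A: ✗ does not match
  C. A/V: ✓ matches
  D. S: ✓ matches
  E. Ω: ✗ does not match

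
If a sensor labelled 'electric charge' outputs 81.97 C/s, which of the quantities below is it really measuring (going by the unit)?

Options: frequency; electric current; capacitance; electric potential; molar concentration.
electric current

electric charge should have units dimensionally equivalent to A * s (e.g. C).
The given unit 'C/s' reduces to A. Of the listed options, that is the dimensionality of electric current.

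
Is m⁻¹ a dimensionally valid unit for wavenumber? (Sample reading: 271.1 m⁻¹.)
Yes

wavenumber has SI base units: 1 / m
m⁻¹ reduces to the same SI base units, so it is a valid unit for wavenumber.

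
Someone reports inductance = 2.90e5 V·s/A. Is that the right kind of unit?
Yes

inductance has SI base units: kg * m^2 / (A^2 * s^2)
V·s/A reduces to the same SI base units, so it is a valid unit for inductance.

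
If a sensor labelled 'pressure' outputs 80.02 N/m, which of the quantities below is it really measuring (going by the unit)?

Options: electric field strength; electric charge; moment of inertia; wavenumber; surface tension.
surface tension

pressure should have units dimensionally equivalent to kg / (m * s^2) (e.g. Pa).
The given unit 'N/m' reduces to kg / s^2. Of the listed options, that is the dimensionality of surface tension.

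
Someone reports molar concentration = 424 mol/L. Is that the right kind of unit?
Yes

molar concentration has SI base units: mol / m^3
mol/L reduces to the same SI base units, so it is a valid unit for molar concentration.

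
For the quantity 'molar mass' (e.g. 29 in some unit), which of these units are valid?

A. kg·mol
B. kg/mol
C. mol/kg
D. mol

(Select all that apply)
B

molar mass has SI base units: kg / mol

Checking each option against kg / mol:
  A. kg·mol: ✗ does not match
  B. kg/mol: ✓ matches
  C. mol/kg: ✗ does not match
  D. mol: ✗ does not match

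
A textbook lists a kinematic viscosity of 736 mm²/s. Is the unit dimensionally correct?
Yes

kinematic viscosity has SI base units: m^2 / s
mm²/s reduces to the same SI base units, so it is a valid unit for kinematic viscosity.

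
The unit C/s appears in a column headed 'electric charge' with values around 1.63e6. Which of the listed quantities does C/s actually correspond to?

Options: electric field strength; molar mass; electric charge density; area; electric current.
electric current

electric charge should have units dimensionally equivalent to A * s (e.g. C).
The given unit 'C/s' reduces to A. Of the listed options, that is the dimensionality of electric current.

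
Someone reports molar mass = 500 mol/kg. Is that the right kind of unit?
No

molar mass has SI base units: kg / mol
mol/kg does NOT reduce to kg / mol; a valid unit for molar mass would be e.g. kg/mol.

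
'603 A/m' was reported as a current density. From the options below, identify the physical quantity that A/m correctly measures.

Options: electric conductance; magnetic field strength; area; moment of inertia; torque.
magnetic field strength

current density should have units dimensionally equivalent to A / m^2 (e.g. A/m²).
The given unit 'A/m' reduces to A / m. Of the listed options, that is the dimensionality of magnetic field strength.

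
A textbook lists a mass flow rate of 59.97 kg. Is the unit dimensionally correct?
No

mass flow rate has SI base units: kg / s
kg does NOT reduce to kg / s; a valid unit for mass flow rate would be e.g. kg/s.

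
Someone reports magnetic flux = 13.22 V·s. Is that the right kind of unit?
Yes

magnetic flux has SI base units: kg * m^2 / (A * s^2)
V·s reduces to the same SI base units, so it is a valid unit for magnetic flux.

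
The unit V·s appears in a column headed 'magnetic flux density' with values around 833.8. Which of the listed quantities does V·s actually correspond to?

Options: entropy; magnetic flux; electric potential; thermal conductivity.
magnetic flux

magnetic flux density should have units dimensionally equivalent to kg / (A * s^2) (e.g. T).
The given unit 'V·s' reduces to kg * m^2 / (A * s^2). Of the listed options, that is the dimensionality of magnetic flux.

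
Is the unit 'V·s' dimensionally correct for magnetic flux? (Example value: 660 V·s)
Yes

magnetic flux has SI base units: kg * m^2 / (A * s^2)
V·s reduces to the same SI base units, so it is a valid unit for magnetic flux.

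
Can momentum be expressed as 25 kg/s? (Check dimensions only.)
No

momentum has SI base units: kg * m / s
kg/s does NOT reduce to kg * m / s; a valid unit for momentum would be e.g. kg·m/s.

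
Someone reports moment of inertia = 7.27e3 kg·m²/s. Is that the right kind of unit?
No

moment of inertia has SI base units: kg * m^2
kg·m²/s does NOT reduce to kg * m^2; a valid unit for moment of inertia would be e.g. kg·m².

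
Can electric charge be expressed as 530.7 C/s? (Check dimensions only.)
No

electric charge has SI base units: A * s
C/s does NOT reduce to A * s; a valid unit for electric charge would be e.g. C.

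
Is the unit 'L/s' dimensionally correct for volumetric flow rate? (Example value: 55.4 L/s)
Yes

volumetric flow rate has SI base units: m^3 / s
L/s reduces to the same SI base units, so it is a valid unit for volumetric flow rate.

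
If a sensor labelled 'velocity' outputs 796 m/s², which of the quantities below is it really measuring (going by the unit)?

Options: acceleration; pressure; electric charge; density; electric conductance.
acceleration

velocity should have units dimensionally equivalent to m / s (e.g. m/s).
The given unit 'm/s²' reduces to m / s^2. Of the listed options, that is the dimensionality of acceleration.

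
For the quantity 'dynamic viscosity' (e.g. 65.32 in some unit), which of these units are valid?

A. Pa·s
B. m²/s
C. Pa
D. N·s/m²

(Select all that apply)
A, D

dynamic viscosity has SI base units: kg / (m * s)

Checking each option against kg / (m * s):
  A. Pa·s: ✓ matches
  B. m²/s: ✗ does not match
  C. Pa: ✗ does not match
  D. N·s/m²: ✓ matches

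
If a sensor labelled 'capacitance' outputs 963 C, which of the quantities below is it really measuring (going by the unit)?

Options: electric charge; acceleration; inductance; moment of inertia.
electric charge

capacitance should have units dimensionally equivalent to A^2 * s^4 / (kg * m^2) (e.g. F).
The given unit 'C' reduces to A * s. Of the listed options, that is the dimensionality of electric charge.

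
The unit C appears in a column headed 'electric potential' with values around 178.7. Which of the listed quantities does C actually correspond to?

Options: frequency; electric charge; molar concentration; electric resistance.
electric charge

electric potential should have units dimensionally equivalent to kg * m^2 / (A * s^3) (e.g. V).
The given unit 'C' reduces to A * s. Of the listed options, that is the dimensionality of electric charge.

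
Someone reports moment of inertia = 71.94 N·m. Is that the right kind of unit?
No

moment of inertia has SI base units: kg * m^2
N·m does NOT reduce to kg * m^2; a valid unit for moment of inertia would be e.g. kg·m².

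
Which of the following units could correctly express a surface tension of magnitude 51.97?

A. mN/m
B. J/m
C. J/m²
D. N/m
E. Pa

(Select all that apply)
A, C, D

surface tension has SI base units: kg / s^2

Checking each option against kg / s^2:
  A. mN/m: ✓ matches
  B. J/m: ✗ does not match
  C. J/m²: ✓ matches
  D. N/m: ✓ matches
  E. Pa: ✗ does not match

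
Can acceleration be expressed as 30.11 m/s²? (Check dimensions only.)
Yes

acceleration has SI base units: m / s^2
m/s² reduces to the same SI base units, so it is a valid unit for acceleration.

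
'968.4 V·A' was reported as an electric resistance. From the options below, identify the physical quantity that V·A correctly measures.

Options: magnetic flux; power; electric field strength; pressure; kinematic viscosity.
power

electric resistance should have units dimensionally equivalent to kg * m^2 / (A^2 * s^3) (e.g. Ω).
The given unit 'V·A' reduces to kg * m^2 / s^3. Of the listed options, that is the dimensionality of power.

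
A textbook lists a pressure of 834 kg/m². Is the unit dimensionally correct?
No

pressure has SI base units: kg / (m * s^2)
kg/m² does NOT reduce to kg / (m * s^2); a valid unit for pressure would be e.g. Pa.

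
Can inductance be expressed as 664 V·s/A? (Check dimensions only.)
Yes

inductance has SI base units: kg * m^2 / (A^2 * s^2)
V·s/A reduces to the same SI base units, so it is a valid unit for inductance.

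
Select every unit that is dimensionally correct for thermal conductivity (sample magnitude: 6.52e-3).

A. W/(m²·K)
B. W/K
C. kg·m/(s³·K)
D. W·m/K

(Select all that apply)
C

thermal conductivity has SI base units: kg * m / (s^3 * K)

Checking each option against kg * m / (s^3 * K):
  A. W/(m²·K): ✗ does not match
  B. W/K: ✗ does not match
  C. kg·m/(s³·K): ✓ matches
  D. W·m/K: ✗ does not match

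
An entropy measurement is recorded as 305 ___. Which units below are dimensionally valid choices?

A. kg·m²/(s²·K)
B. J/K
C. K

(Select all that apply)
A, B

entropy has SI base units: kg * m^2 / (s^2 * K)

Checking each option against kg * m^2 / (s^2 * K):
  A. kg·m²/(s²·K): ✓ matches
  B. J/K: ✓ matches
  C. K: ✗ does not match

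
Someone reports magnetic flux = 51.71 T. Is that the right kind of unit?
No

magnetic flux has SI base units: kg * m^2 / (A * s^2)
T does NOT reduce to kg * m^2 / (A * s^2); a valid unit for magnetic flux would be e.g. Wb.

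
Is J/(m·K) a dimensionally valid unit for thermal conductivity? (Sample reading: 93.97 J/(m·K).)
No

thermal conductivity has SI base units: kg * m / (s^3 * K)
J/(m·K) does NOT reduce to kg * m / (s^3 * K); a valid unit for thermal conductivity would be e.g. W/(m·K).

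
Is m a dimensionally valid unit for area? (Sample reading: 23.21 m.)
No

area has SI base units: m^2
m does NOT reduce to m^2; a valid unit for area would be e.g. m².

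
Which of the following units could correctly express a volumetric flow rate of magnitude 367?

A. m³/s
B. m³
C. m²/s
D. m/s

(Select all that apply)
A

volumetric flow rate has SI base units: m^3 / s

Checking each option against m^3 / s:
  A. m³/s: ✓ matches
  B. m³: ✗ does not match
  C. m²/s: ✗ does not match
  D. m/s: ✗ does not match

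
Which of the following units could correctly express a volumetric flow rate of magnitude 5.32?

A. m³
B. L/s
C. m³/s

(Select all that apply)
B, C

volumetric flow rate has SI base units: m^3 / s

Checking each option against m^3 / s:
  A. m³: ✗ does not match
  B. L/s: ✓ matches
  C. m³/s: ✓ matches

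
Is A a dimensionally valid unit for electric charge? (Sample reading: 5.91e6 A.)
No

electric charge has SI base units: A * s
A does NOT reduce to A * s; a valid unit for electric charge would be e.g. C.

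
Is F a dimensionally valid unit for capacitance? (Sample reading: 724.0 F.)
Yes

capacitance has SI base units: A^2 * s^4 / (kg * m^2)
F reduces to the same SI base units, so it is a valid unit for capacitance.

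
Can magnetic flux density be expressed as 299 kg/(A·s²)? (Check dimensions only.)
Yes

magnetic flux density has SI base units: kg / (A * s^2)
kg/(A·s²) reduces to the same SI base units, so it is a valid unit for magnetic flux density.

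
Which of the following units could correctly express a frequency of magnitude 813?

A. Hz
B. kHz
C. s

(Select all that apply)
A, B

frequency has SI base units: 1 / s

Checking each option against 1 / s:
  A. Hz: ✓ matches
  B. kHz: ✓ matches
  C. s: ✗ does not match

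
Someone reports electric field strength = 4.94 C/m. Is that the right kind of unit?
No

electric field strength has SI base units: kg * m / (A * s^3)
C/m does NOT reduce to kg * m / (A * s^3); a valid unit for electric field strength would be e.g. V/m.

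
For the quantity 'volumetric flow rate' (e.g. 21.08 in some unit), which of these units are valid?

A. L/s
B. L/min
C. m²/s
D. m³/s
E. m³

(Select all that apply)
A, B, D

volumetric flow rate has SI base units: m^3 / s

Checking each option against m^3 / s:
  A. L/s: ✓ matches
  B. L/min: ✓ matches
  C. m²/s: ✗ does not match
  D. m³/s: ✓ matches
  E. m³: ✗ does not match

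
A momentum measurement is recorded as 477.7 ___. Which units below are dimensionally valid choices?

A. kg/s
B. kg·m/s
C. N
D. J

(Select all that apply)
B

momentum has SI base units: kg * m / s

Checking each option against kg * m / s:
  A. kg/s: ✗ does not match
  B. kg·m/s: ✓ matches
  C. N: ✗ does not match
  D. J: ✗ does not match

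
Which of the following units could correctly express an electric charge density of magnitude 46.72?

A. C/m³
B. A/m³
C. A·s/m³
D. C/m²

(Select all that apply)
A, C

electric charge density has SI base units: A * s / m^3

Checking each option against A * s / m^3:
  A. C/m³: ✓ matches
  B. A/m³: ✗ does not match
  C. A·s/m³: ✓ matches
  D. C/m²: ✗ does not match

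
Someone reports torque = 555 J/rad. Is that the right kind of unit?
Yes

torque has SI base units: kg * m^2 / s^2
J/rad reduces to the same SI base units, so it is a valid unit for torque.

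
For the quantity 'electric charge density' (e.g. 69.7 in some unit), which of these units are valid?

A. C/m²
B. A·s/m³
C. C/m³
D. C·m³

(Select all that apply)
B, C

electric charge density has SI base units: A * s / m^3

Checking each option against A * s / m^3:
  A. C/m²: ✗ does not match
  B. A·s/m³: ✓ matches
  C. C/m³: ✓ matches
  D. C·m³: ✗ does not match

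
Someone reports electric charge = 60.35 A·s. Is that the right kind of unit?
Yes

electric charge has SI base units: A * s
A·s reduces to the same SI base units, so it is a valid unit for electric charge.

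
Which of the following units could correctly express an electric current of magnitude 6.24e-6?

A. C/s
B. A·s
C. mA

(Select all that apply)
A, C

electric current has SI base units: A

Checking each option against A:
  A. C/s: ✓ matches
  B. A·s: ✗ does not match
  C. mA: ✓ matches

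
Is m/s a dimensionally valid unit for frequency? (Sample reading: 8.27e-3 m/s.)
No

frequency has SI base units: 1 / s
m/s does NOT reduce to 1 / s; a valid unit for frequency would be e.g. Hz.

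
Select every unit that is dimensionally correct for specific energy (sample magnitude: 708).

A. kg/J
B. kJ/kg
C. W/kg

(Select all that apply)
B

specific energy has SI base units: m^2 / s^2

Checking each option against m^2 / s^2:
  A. kg/J: ✗ does not match
  B. kJ/kg: ✓ matches
  C. W/kg: ✗ does not match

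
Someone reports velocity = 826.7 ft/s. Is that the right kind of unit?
Yes

velocity has SI base units: m / s
ft/s reduces to the same SI base units, so it is a valid unit for velocity.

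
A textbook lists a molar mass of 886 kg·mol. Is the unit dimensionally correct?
No

molar mass has SI base units: kg / mol
kg·mol does NOT reduce to kg / mol; a valid unit for molar mass would be e.g. kg/mol.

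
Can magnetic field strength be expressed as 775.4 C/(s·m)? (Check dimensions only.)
Yes

magnetic field strength has SI base units: A / m
C/(s·m) reduces to the same SI base units, so it is a valid unit for magnetic field strength.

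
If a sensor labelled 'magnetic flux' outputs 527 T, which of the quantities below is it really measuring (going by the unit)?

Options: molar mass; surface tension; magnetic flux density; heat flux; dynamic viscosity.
magnetic flux density

magnetic flux should have units dimensionally equivalent to kg * m^2 / (A * s^2) (e.g. Wb).
The given unit 'T' reduces to kg / (A * s^2). Of the listed options, that is the dimensionality of magnetic flux density.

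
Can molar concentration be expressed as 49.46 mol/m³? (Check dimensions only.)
Yes

molar concentration has SI base units: mol / m^3
mol/m³ reduces to the same SI base units, so it is a valid unit for molar concentration.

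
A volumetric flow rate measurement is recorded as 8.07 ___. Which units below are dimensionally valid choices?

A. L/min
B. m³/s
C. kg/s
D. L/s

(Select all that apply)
A, B, D

volumetric flow rate has SI base units: m^3 / s

Checking each option against m^3 / s:
  A. L/min: ✓ matches
  B. m³/s: ✓ matches
  C. kg/s: ✗ does not match
  D. L/s: ✓ matches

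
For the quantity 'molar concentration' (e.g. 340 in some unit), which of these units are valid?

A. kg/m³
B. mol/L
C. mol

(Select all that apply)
B

molar concentration has SI base units: mol / m^3

Checking each option against mol / m^3:
  A. kg/m³: ✗ does not match
  B. mol/L: ✓ matches
  C. mol: ✗ does not match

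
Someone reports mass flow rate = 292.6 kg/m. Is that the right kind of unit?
No

mass flow rate has SI base units: kg / s
kg/m does NOT reduce to kg / s; a valid unit for mass flow rate would be e.g. kg/s.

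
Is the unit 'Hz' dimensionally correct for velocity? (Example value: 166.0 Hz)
No

velocity has SI base units: m / s
Hz does NOT reduce to m / s; a valid unit for velocity would be e.g. m/s.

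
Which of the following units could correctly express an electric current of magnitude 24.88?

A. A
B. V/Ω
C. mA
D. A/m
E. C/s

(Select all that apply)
A, B, C, E

electric current has SI base units: A

Checking each option against A:
  A. A: ✓ matches
  B. V/Ω: ✓ matches
  C. mA: ✓ matches
  D. A/m: ✗ does not match
  E. C/s: ✓ matches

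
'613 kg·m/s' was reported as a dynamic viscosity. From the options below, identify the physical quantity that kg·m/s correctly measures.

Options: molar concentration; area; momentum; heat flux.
momentum

dynamic viscosity should have units dimensionally equivalent to kg / (m * s) (e.g. Pa·s).
The given unit 'kg·m/s' reduces to kg * m / s. Of the listed options, that is the dimensionality of momentum.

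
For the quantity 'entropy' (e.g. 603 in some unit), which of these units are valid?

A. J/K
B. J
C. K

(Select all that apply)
A

entropy has SI base units: kg * m^2 / (s^2 * K)

Checking each option against kg * m^2 / (s^2 * K):
  A. J/K: ✓ matches
  B. J: ✗ does not match
  C. K: ✗ does not match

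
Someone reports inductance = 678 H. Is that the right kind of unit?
Yes

inductance has SI base units: kg * m^2 / (A^2 * s^2)
H reduces to the same SI base units, so it is a valid unit for inductance.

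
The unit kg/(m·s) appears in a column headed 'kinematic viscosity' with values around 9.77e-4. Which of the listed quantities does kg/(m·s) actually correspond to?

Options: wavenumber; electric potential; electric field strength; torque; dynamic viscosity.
dynamic viscosity

kinematic viscosity should have units dimensionally equivalent to m^2 / s (e.g. m²/s).
The given unit 'kg/(m·s)' reduces to kg / (m * s). Of the listed options, that is the dimensionality of dynamic viscosity.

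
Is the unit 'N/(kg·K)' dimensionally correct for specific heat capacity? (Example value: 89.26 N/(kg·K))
No

specific heat capacity has SI base units: m^2 / (s^2 * K)
N/(kg·K) does NOT reduce to m^2 / (s^2 * K); a valid unit for specific heat capacity would be e.g. J/(kg·K).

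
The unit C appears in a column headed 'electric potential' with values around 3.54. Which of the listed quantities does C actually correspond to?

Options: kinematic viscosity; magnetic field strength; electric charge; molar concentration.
electric charge

electric potential should have units dimensionally equivalent to kg * m^2 / (A * s^3) (e.g. V).
The given unit 'C' reduces to A * s. Of the listed options, that is the dimensionality of electric charge.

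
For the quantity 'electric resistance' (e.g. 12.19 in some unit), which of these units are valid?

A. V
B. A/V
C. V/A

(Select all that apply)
C

electric resistance has SI base units: kg * m^2 / (A^2 * s^3)

Checking each option against kg * m^2 / (A^2 * s^3):
  A. V: ✗ does not match
  B. A/V: ✗ does not match
  C. V/A: ✓ matches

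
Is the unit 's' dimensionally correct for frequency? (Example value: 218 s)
No

frequency has SI base units: 1 / s
s does NOT reduce to 1 / s; a valid unit for frequency would be e.g. Hz.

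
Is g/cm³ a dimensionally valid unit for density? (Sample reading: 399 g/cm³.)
Yes

density has SI base units: kg / m^3
g/cm³ reduces to the same SI base units, so it is a valid unit for density.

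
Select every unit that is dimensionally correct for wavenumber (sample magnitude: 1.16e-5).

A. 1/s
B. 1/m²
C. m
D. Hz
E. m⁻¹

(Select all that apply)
E

wavenumber has SI base units: 1 / m

Checking each option against 1 / m:
  A. 1/s: ✗ does not match
  B. 1/m²: ✗ does not match
  C. m: ✗ does not match
  D. Hz: ✗ does not match
  E. m⁻¹: ✓ matches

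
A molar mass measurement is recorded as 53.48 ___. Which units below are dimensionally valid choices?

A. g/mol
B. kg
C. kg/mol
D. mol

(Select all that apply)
A, C

molar mass has SI base units: kg / mol

Checking each option against kg / mol:
  A. g/mol: ✓ matches
  B. kg: ✗ does not match
  C. kg/mol: ✓ matches
  D. mol: ✗ does not match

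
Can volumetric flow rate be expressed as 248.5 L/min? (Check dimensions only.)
Yes

volumetric flow rate has SI base units: m^3 / s
L/min reduces to the same SI base units, so it is a valid unit for volumetric flow rate.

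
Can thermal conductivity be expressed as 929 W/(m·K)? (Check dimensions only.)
Yes

thermal conductivity has SI base units: kg * m / (s^3 * K)
W/(m·K) reduces to the same SI base units, so it is a valid unit for thermal conductivity.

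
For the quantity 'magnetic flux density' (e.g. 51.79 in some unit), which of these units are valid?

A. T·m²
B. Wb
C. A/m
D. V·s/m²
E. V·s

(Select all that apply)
D

magnetic flux density has SI base units: kg / (A * s^2)

Checking each option against kg / (A * s^2):
  A. T·m²: ✗ does not match
  B. Wb: ✗ does not match
  C. A/m: ✗ does not match
  D. V·s/m²: ✓ matches
  E. V·s: ✗ does not match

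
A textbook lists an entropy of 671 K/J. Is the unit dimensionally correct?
No

entropy has SI base units: kg * m^2 / (s^2 * K)
K/J does NOT reduce to kg * m^2 / (s^2 * K); a valid unit for entropy would be e.g. J/K.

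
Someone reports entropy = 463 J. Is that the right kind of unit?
No

entropy has SI base units: kg * m^2 / (s^2 * K)
J does NOT reduce to kg * m^2 / (s^2 * K); a valid unit for entropy would be e.g. J/K.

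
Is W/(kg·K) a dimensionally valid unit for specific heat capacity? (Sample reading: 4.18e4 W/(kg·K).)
No

specific heat capacity has SI base units: m^2 / (s^2 * K)
W/(kg·K) does NOT reduce to m^2 / (s^2 * K); a valid unit for specific heat capacity would be e.g. J/(kg·K).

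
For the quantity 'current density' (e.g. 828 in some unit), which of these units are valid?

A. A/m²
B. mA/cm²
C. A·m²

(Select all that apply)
A, B

current density has SI base units: A / m^2

Checking each option against A / m^2:
  A. A/m²: ✓ matches
  B. mA/cm²: ✓ matches
  C. A·m²: ✗ does not match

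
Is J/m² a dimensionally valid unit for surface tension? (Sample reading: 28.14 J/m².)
Yes

surface tension has SI base units: kg / s^2
J/m² reduces to the same SI base units, so it is a valid unit for surface tension.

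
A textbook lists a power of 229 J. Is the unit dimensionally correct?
No

power has SI base units: kg * m^2 / s^3
J does NOT reduce to kg * m^2 / s^3; a valid unit for power would be e.g. W.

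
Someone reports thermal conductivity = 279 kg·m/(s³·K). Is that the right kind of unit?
Yes

thermal conductivity has SI base units: kg * m / (s^3 * K)
kg·m/(s³·K) reduces to the same SI base units, so it is a valid unit for thermal conductivity.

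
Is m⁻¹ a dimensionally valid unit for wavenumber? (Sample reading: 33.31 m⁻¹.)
Yes

wavenumber has SI base units: 1 / m
m⁻¹ reduces to the same SI base units, so it is a valid unit for wavenumber.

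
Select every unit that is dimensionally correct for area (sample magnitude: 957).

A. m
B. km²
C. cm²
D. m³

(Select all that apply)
B, C

area has SI base units: m^2

Checking each option against m^2:
  A. m: ✗ does not match
  B. km²: ✓ matches
  C. cm²: ✓ matches
  D. m³: ✗ does not match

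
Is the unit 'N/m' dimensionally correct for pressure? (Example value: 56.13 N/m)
No

pressure has SI base units: kg / (m * s^2)
N/m does NOT reduce to kg / (m * s^2); a valid unit for pressure would be e.g. Pa.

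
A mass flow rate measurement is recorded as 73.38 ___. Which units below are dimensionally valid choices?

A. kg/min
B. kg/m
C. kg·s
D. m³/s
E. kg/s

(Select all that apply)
A, E

mass flow rate has SI base units: kg / s

Checking each option against kg / s:
  A. kg/min: ✓ matches
  B. kg/m: ✗ does not match
  C. kg·s: ✗ does not match
  D. m³/s: ✗ does not match
  E. kg/s: ✓ matches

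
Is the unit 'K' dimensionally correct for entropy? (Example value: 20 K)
No

entropy has SI base units: kg * m^2 / (s^2 * K)
K does NOT reduce to kg * m^2 / (s^2 * K); a valid unit for entropy would be e.g. J/K.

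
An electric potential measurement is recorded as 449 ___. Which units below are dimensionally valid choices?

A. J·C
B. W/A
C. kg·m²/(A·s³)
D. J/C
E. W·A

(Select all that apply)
B, C, D

electric potential has SI base units: kg * m^2 / (A * s^3)

Checking each option against kg * m^2 / (A * s^3):
  A. J·C: ✗ does not match
  B. W/A: ✓ matches
  C. kg·m²/(A·s³): ✓ matches
  D. J/C: ✓ matches
  E. W·A: ✗ does not match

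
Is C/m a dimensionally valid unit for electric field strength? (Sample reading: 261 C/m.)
No

electric field strength has SI base units: kg * m / (A * s^3)
C/m does NOT reduce to kg * m / (A * s^3); a valid unit for electric field strength would be e.g. V/m.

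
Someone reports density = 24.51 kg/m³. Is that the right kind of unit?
Yes

density has SI base units: kg / m^3
kg/m³ reduces to the same SI base units, so it is a valid unit for density.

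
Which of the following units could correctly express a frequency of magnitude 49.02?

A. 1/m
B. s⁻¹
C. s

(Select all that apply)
B

frequency has SI base units: 1 / s

Checking each option against 1 / s:
  A. 1/m: ✗ does not match
  B. s⁻¹: ✓ matches
  C. s: ✗ does not match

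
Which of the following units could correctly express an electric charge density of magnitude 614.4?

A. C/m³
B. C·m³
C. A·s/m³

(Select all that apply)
A, C

electric charge density has SI base units: A * s / m^3

Checking each option against A * s / m^3:
  A. C/m³: ✓ matches
  B. C·m³: ✗ does not match
  C. A·s/m³: ✓ matches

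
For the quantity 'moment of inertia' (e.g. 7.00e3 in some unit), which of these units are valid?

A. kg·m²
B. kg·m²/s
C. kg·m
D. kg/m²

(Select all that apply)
A

moment of inertia has SI base units: kg * m^2

Checking each option against kg * m^2:
  A. kg·m²: ✓ matches
  B. kg·m²/s: ✗ does not match
  C. kg·m: ✗ does not match
  D. kg/m²: ✗ does not match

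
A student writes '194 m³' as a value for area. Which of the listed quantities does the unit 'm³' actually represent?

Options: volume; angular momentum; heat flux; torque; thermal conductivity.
volume

area should have units dimensionally equivalent to m^2 (e.g. m²).
The given unit 'm³' reduces to m^3. Of the listed options, that is the dimensionality of volume.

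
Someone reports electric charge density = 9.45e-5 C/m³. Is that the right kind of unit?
Yes

electric charge density has SI base units: A * s / m^3
C/m³ reduces to the same SI base units, so it is a valid unit for electric charge density.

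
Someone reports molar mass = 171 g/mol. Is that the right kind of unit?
Yes

molar mass has SI base units: kg / mol
g/mol reduces to the same SI base units, so it is a valid unit for molar mass.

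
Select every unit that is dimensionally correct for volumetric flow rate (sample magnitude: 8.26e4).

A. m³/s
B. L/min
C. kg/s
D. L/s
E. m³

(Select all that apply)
A, B, D

volumetric flow rate has SI base units: m^3 / s

Checking each option against m^3 / s:
  A. m³/s: ✓ matches
  B. L/min: ✓ matches
  C. kg/s: ✗ does not match
  D. L/s: ✓ matches
  E. m³: ✗ does not match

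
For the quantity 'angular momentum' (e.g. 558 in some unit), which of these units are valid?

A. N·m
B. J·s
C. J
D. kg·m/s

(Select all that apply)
B

angular momentum has SI base units: kg * m^2 / s

Checking each option against kg * m^2 / s:
  A. N·m: ✗ does not match
  B. J·s: ✓ matches
  C. J: ✗ does not match
  D. kg·m/s: ✗ does not match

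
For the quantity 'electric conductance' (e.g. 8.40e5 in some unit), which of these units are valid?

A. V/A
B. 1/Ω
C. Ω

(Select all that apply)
B

electric conductance has SI base units: A^2 * s^3 / (kg * m^2)

Checking each option against A^2 * s^3 / (kg * m^2):
  A. V/A: ✗ does not match
  B. 1/Ω: ✓ matches
  C. Ω: ✗ does not match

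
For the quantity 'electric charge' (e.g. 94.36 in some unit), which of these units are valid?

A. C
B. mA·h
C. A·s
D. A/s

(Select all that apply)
A, B, C

electric charge has SI base units: A * s

Checking each option against A * s:
  A. C: ✓ matches
  B. mA·h: ✓ matches
  C. A·s: ✓ matches
  D. A/s: ✗ does not match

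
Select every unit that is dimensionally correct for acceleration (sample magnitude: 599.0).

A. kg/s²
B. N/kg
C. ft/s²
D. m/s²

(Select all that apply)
B, C, D

acceleration has SI base units: m / s^2

Checking each option against m / s^2:
  A. kg/s²: ✗ does not match
  B. N/kg: ✓ matches
  C. ft/s²: ✓ matches
  D. m/s²: ✓ matches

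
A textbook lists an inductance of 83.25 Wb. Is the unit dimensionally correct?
No

inductance has SI base units: kg * m^2 / (A^2 * s^2)
Wb does NOT reduce to kg * m^2 / (A^2 * s^2); a valid unit for inductance would be e.g. H.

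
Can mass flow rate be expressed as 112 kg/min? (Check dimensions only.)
Yes

mass flow rate has SI base units: kg / s
kg/min reduces to the same SI base units, so it is a valid unit for mass flow rate.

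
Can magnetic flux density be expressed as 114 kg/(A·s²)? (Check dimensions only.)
Yes

magnetic flux density has SI base units: kg / (A * s^2)
kg/(A·s²) reduces to the same SI base units, so it is a valid unit for magnetic flux density.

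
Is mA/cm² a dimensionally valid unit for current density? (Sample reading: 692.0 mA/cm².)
Yes

current density has SI base units: A / m^2
mA/cm² reduces to the same SI base units, so it is a valid unit for current density.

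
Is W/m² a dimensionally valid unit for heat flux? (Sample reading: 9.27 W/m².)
Yes

heat flux has SI base units: kg / s^3
W/m² reduces to the same SI base units, so it is a valid unit for heat flux.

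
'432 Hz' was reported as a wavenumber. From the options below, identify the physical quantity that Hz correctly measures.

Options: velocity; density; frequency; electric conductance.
frequency

wavenumber should have units dimensionally equivalent to 1 / m (e.g. 1/m).
The given unit 'Hz' reduces to 1 / s. Of the listed options, that is the dimensionality of frequency.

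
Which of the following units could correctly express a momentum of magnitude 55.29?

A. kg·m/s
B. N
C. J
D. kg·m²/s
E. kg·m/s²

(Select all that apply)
A

momentum has SI base units: kg * m / s

Checking each option against kg * m / s:
  A. kg·m/s: ✓ matches
  B. N: ✗ does not match
  C. J: ✗ does not match
  D. kg·m²/s: ✗ does not match
  E. kg·m/s²: ✗ does not match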